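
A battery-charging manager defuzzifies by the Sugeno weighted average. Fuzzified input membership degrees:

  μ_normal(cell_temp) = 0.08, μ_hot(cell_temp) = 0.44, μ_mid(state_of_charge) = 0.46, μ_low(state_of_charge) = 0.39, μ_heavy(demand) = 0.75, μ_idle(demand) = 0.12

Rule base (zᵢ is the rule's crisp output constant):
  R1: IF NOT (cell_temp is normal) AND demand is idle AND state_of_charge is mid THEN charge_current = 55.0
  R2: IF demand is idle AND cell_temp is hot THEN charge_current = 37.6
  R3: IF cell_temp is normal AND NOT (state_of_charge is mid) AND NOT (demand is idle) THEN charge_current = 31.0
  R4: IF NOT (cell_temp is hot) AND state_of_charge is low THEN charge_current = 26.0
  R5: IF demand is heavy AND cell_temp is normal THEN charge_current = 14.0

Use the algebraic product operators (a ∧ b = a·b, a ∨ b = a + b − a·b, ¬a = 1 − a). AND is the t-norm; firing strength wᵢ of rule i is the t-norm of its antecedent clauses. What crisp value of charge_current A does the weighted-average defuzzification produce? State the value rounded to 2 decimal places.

R1 (z=55.0): ¬normal=1−0.08=0.92, idle=0.12, mid=0.46; AND[a·b] → w = 0.0508
R2 (z=37.6): idle=0.12, hot=0.44; AND[a·b] → w = 0.0528
R3 (z=31.0): normal=0.08, ¬mid=1−0.46=0.54, ¬idle=1−0.12=0.88; AND[a·b] → w = 0.0380
R4 (z=26.0): ¬hot=1−0.44=0.56, low=0.39; AND[a·b] → w = 0.2184
R5 (z=14.0): heavy=0.75, normal=0.08; AND[a·b] → w = 0.0600
Weighted average = (0.0508·55.0 + 0.0528·37.6 + 0.0380·31.0 + 0.2184·26.0 + 0.0600·14.0) / (0.0508 + 0.0528 + 0.0380 + 0.2184 + 0.0600)
  = 12.4753 / 0.4200 = 29.70

29.70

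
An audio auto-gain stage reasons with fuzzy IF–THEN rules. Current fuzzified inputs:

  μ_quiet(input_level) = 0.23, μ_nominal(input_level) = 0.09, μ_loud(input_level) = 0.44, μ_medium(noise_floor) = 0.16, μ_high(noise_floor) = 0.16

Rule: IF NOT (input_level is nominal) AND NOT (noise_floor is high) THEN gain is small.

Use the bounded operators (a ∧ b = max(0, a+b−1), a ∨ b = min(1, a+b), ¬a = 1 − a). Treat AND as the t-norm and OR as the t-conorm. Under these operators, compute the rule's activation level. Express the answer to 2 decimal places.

0.75

firing strength: ¬nominal=1−0.09=0.91, ¬high=1−0.16=0.84; AND[max(0, a+b−1)] → w = 0.75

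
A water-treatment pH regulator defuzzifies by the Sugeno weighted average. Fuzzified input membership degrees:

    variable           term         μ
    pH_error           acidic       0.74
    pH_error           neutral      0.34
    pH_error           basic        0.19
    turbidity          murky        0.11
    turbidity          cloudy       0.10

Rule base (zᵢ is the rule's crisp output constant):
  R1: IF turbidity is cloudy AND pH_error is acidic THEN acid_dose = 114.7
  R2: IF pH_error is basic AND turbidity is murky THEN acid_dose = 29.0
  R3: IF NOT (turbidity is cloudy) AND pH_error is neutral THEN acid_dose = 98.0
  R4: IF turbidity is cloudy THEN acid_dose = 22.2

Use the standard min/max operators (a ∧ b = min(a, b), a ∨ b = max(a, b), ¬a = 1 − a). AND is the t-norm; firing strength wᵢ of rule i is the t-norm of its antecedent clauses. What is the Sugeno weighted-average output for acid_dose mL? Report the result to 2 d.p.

R1 (z=114.7): cloudy=0.10, acidic=0.74; AND[min(a, b)] → w = 0.10
R2 (z=29.0): basic=0.19, murky=0.11; AND[min(a, b)] → w = 0.11
R3 (z=98.0): ¬cloudy=1−0.10=0.90, neutral=0.34; AND[min(a, b)] → w = 0.34
R4 (z=22.2): cloudy=0.10 → w = 0.10
Weighted average = (0.10·114.7 + 0.11·29.0 + 0.34·98.0 + 0.10·22.2) / (0.10 + 0.11 + 0.34 + 0.10)
  = 50.2000 / 0.6500 = 77.23

77.23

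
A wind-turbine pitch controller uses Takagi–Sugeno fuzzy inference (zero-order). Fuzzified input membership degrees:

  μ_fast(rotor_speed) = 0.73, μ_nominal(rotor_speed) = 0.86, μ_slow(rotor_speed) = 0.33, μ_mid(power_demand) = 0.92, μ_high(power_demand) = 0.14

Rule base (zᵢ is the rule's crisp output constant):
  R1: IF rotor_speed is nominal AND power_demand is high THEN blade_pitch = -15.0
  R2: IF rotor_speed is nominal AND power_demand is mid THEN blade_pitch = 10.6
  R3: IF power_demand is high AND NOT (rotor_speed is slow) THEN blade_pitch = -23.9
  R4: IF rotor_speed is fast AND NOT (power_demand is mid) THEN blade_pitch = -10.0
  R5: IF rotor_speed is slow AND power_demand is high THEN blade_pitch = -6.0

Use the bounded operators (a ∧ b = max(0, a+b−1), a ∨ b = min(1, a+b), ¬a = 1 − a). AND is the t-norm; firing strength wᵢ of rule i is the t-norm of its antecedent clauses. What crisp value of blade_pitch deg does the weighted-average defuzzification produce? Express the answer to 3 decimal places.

10.600

R1 (z=-15.0): nominal=0.86, high=0.14; AND[max(0, a+b−1)] → w = 0.00
R2 (z=10.6): nominal=0.86, mid=0.92; AND[max(0, a+b−1)] → w = 0.78
R3 (z=-23.9): high=0.14, ¬slow=1−0.33=0.67; AND[max(0, a+b−1)] → w = 0.00
R4 (z=-10.0): fast=0.73, ¬mid=1−0.92=0.08; AND[max(0, a+b−1)] → w = 0.00
R5 (z=-6.0): slow=0.33, high=0.14; AND[max(0, a+b−1)] → w = 0.00
Weighted average = (0.00·-15.0 + 0.78·10.6 + 0.00·-23.9 + 0.00·-10.0 + 0.00·-6.0) / (0.00 + 0.78 + 0.00 + 0.00 + 0.00)
  = 8.2680 / 0.7800 = 10.600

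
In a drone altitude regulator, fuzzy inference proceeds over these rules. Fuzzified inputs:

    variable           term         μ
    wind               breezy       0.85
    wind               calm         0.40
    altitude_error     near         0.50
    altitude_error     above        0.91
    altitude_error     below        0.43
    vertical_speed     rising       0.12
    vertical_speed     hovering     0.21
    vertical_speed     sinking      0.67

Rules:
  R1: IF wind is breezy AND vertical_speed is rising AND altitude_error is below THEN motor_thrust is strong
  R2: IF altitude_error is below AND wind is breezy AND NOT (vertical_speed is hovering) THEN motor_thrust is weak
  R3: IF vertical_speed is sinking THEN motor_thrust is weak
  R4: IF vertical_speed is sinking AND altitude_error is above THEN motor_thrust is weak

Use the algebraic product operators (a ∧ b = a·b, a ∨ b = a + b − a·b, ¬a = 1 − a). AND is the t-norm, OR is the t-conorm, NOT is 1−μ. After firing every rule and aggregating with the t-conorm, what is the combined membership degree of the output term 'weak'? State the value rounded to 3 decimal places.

0.908

R1: breezy=0.85, rising=0.12, below=0.43; AND[a·b] → w = 0.0439
R2: below=0.43, breezy=0.85, ¬hovering=1−0.21=0.79; AND[a·b] → w = 0.2887
R3: sinking=0.67 → w = 0.6700
R4: sinking=0.67, above=0.91; AND[a·b] → w = 0.6097
Rules with consequent 'weak': {R2, R3, R4} → strengths 0.2887, 0.6700, 0.6097
Aggregate via t-conorm [a + b − a·b]: 0.9084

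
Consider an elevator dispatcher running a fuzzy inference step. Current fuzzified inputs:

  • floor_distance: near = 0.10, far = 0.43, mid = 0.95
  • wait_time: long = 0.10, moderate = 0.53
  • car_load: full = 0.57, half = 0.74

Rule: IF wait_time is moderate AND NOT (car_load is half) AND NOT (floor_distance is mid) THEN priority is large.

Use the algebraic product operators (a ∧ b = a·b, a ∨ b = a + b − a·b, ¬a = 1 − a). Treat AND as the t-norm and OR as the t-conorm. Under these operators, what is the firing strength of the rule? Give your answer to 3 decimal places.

0.007

firing strength: moderate=0.53, ¬half=1−0.74=0.26, ¬mid=1−0.95=0.05; AND[a·b] → w = 0.0069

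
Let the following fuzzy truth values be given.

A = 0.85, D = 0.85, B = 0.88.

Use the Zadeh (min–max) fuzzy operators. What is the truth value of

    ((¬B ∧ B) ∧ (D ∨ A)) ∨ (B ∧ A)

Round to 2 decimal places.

¬B = 1 − 0.88 = 0.12
¬B ∧ B = min(a, b) on (0.12, 0.88) = 0.12
D ∨ A = max(a, b) on (0.85, 0.85) = 0.85
(¬B ∧ B) ∧ (D ∨ A) = min(a, b) on (0.12, 0.85) = 0.12
B ∧ A = min(a, b) on (0.88, 0.85) = 0.85
((¬B ∧ B) ∧ (D ∨ A)) ∨ (B ∧ A) = max(a, b) on (0.12, 0.85) = 0.85

0.85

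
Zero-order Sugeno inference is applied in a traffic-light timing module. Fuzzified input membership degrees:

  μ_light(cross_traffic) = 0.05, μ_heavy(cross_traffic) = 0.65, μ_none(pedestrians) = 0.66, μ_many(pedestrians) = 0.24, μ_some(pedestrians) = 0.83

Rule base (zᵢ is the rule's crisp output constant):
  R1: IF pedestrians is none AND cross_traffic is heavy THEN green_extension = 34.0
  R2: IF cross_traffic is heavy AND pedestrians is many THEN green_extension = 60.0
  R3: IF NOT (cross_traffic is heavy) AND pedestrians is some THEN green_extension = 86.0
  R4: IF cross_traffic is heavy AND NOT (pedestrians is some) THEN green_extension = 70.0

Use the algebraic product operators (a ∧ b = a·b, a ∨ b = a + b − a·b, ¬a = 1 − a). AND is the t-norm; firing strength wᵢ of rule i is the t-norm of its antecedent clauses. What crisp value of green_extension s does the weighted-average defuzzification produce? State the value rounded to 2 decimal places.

R1 (z=34.0): none=0.66, heavy=0.65; AND[a·b] → w = 0.4290
R2 (z=60.0): heavy=0.65, many=0.24; AND[a·b] → w = 0.1560
R3 (z=86.0): ¬heavy=1−0.65=0.35, some=0.83; AND[a·b] → w = 0.2905
R4 (z=70.0): heavy=0.65, ¬some=1−0.83=0.17; AND[a·b] → w = 0.1105
Weighted average = (0.4290·34.0 + 0.1560·60.0 + 0.2905·86.0 + 0.1105·70.0) / (0.4290 + 0.1560 + 0.2905 + 0.1105)
  = 56.6640 / 0.9860 = 57.47

57.47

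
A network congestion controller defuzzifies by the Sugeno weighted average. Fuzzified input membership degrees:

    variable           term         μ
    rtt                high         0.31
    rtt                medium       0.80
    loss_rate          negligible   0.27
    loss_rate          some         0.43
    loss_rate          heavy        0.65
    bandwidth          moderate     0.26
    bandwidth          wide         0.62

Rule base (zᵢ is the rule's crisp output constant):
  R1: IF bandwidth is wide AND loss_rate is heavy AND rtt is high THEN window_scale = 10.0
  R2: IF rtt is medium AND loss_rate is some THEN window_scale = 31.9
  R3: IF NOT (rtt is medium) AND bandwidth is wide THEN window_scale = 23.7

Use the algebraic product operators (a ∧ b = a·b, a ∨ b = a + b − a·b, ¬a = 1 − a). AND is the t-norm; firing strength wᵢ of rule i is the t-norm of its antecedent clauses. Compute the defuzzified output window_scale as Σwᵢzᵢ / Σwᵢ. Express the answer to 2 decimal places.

R1 (z=10.0): wide=0.62, heavy=0.65, high=0.31; AND[a·b] → w = 0.1249
R2 (z=31.9): medium=0.80, some=0.43; AND[a·b] → w = 0.3440
R3 (z=23.7): ¬medium=1−0.80=0.20, wide=0.62; AND[a·b] → w = 0.1240
Weighted average = (0.1249·10.0 + 0.3440·31.9 + 0.1240·23.7) / (0.1249 + 0.3440 + 0.1240)
  = 15.1617 / 0.5929 = 25.57

25.57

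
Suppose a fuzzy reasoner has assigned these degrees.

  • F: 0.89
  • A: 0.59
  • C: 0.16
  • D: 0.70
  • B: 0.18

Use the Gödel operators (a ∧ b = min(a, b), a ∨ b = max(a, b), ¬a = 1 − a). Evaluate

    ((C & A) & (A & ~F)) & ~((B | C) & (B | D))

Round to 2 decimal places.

C & A = min(a, b) on (0.16, 0.59) = 0.16
~F = 1 − 0.89 = 0.11
A & ~F = min(a, b) on (0.59, 0.11) = 0.11
(C & A) & (A & ~F) = min(a, b) on (0.16, 0.11) = 0.11
B | C = max(a, b) on (0.18, 0.16) = 0.18
B | D = max(a, b) on (0.18, 0.70) = 0.70
(B | C) & (B | D) = min(a, b) on (0.18, 0.70) = 0.18
~((B | C) & (B | D)) = 1 − 0.18 = 0.82
((C & A) & (A & ~F)) & ~((B | C) & (B | D)) = min(a, b) on (0.11, 0.82) = 0.11

0.11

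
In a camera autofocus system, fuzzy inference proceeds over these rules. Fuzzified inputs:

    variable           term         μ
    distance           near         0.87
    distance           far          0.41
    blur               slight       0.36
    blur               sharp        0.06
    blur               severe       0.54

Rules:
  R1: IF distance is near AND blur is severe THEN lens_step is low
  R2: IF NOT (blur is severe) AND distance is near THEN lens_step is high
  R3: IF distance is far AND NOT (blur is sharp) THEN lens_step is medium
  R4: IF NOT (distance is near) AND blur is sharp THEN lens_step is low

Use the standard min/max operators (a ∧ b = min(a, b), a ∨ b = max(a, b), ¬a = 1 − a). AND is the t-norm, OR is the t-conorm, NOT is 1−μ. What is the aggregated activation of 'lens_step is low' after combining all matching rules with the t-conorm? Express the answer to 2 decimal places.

R1: near=0.87, severe=0.54; AND[min(a, b)] → w = 0.54
R2: ¬severe=1−0.54=0.46, near=0.87; AND[min(a, b)] → w = 0.46
R3: far=0.41, ¬sharp=1−0.06=0.94; AND[min(a, b)] → w = 0.41
R4: ¬near=1−0.87=0.13, sharp=0.06; AND[min(a, b)] → w = 0.06
Rules with consequent 'low': {R1, R4} → strengths 0.54, 0.06
Aggregate via t-conorm [max(a, b)]: 0.54

0.54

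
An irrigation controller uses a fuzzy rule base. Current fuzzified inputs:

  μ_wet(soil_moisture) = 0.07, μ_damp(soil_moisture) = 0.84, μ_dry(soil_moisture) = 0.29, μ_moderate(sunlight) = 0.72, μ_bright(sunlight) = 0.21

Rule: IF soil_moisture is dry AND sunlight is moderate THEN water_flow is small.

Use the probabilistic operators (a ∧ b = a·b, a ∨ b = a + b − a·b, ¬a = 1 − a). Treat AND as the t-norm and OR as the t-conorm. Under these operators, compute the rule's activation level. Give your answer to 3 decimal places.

0.209

firing strength: dry=0.29, moderate=0.72; AND[a·b] → w = 0.2088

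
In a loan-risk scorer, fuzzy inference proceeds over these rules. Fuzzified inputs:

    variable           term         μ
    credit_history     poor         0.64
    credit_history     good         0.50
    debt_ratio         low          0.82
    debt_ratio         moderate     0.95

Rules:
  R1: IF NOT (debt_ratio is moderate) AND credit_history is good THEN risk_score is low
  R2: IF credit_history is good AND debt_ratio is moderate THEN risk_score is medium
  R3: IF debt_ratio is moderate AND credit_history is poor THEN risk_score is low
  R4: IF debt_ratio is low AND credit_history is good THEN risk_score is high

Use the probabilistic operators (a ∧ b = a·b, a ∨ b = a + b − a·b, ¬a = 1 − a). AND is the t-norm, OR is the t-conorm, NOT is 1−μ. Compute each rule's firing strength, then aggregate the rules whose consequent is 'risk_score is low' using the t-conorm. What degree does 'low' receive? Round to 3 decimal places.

0.618

R1: ¬moderate=1−0.95=0.05, good=0.50; AND[a·b] → w = 0.0250
R2: good=0.50, moderate=0.95; AND[a·b] → w = 0.4750
R3: moderate=0.95, poor=0.64; AND[a·b] → w = 0.6080
R4: low=0.82, good=0.50; AND[a·b] → w = 0.4100
Rules with consequent 'low': {R1, R3} → strengths 0.0250, 0.6080
Aggregate via t-conorm [a + b − a·b]: 0.6178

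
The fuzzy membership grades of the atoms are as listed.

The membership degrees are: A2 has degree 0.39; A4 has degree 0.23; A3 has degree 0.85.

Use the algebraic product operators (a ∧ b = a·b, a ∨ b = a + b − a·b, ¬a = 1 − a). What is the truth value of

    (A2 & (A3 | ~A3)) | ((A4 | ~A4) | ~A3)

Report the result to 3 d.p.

~A3 = 1 − 0.8500 = 0.1500
A3 | ~A3 = a + b − a·b on (0.8500, 0.1500) = 0.8725
A2 & (A3 | ~A3) = a·b on (0.3900, 0.8725) = 0.3403
~A4 = 1 − 0.2300 = 0.7700
A4 | ~A4 = a + b − a·b on (0.2300, 0.7700) = 0.8229
~A3 = 1 − 0.8500 = 0.1500
(A4 | ~A4) | ~A3 = a + b − a·b on (0.8229, 0.1500) = 0.8495
(A2 & (A3 | ~A3)) | ((A4 | ~A4) | ~A3) = a + b − a·b on (0.3403, 0.8495) = 0.9007

0.901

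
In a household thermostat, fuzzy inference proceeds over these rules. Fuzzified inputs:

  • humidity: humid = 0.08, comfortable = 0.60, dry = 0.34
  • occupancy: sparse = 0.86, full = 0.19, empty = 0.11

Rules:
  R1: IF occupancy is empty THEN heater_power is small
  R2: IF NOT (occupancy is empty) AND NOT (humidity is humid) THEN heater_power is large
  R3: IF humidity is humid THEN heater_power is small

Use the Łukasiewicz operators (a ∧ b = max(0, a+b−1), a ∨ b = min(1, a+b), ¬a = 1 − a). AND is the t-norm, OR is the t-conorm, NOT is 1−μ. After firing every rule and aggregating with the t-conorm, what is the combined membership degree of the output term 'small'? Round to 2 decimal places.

R1: empty=0.11 → w = 0.11
R2: ¬empty=1−0.11=0.89, ¬humid=1−0.08=0.92; AND[max(0, a+b−1)] → w = 0.81
R3: humid=0.08 → w = 0.08
Rules with consequent 'small': {R1, R3} → strengths 0.11, 0.08
Aggregate via t-conorm [min(1, a+b)]: 0.19

0.19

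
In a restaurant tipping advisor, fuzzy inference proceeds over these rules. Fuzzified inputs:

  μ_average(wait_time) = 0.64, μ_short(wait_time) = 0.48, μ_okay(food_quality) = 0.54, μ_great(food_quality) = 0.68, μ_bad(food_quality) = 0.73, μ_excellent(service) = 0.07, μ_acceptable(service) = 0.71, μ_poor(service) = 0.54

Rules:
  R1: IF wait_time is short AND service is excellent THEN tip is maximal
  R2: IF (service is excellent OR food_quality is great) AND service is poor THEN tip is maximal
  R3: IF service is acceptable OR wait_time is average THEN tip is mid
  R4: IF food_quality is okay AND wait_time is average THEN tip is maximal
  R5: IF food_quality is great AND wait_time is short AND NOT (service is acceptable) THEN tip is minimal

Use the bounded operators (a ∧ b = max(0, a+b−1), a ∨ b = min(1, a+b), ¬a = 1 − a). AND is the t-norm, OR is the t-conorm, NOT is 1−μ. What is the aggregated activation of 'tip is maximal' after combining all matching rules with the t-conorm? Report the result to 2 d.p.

0.47

R1: short=0.48, excellent=0.07; AND[max(0, a+b−1)] → w = 0.00
R2: (excellent=0.07 OR great=0.68) = 0.75; AND[max(0, a+b−1)] with poor=0.54 → w = 0.29
R3: acceptable=0.71, average=0.64; OR[min(1, a+b)] → w = 1.00
R4: okay=0.54, average=0.64; AND[max(0, a+b−1)] → w = 0.18
R5: great=0.68, short=0.48, ¬acceptable=1−0.71=0.29; AND[max(0, a+b−1)] → w = 0.00
Rules with consequent 'maximal': {R1, R2, R4} → strengths 0.00, 0.29, 0.18
Aggregate via t-conorm [min(1, a+b)]: 0.47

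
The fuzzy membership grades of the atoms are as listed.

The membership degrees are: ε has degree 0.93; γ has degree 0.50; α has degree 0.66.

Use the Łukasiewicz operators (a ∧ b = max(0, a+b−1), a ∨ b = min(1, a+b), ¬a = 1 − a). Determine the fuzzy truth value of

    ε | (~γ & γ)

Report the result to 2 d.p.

0.93

~γ = 1 − 0.50 = 0.50
~γ & γ = max(0, a+b−1) on (0.50, 0.50) = 0.00
ε | (~γ & γ) = min(1, a+b) on (0.93, 0.00) = 0.93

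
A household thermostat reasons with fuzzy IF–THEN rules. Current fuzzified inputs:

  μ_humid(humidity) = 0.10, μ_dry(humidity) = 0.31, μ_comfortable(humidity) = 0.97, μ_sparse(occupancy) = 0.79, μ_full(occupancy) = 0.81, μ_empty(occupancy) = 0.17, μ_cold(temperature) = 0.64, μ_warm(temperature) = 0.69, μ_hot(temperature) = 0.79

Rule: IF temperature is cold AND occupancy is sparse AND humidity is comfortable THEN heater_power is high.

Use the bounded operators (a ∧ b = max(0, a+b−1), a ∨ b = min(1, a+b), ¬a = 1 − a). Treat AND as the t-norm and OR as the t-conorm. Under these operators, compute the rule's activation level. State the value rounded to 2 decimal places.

0.40

firing strength: cold=0.64, sparse=0.79, comfortable=0.97; AND[max(0, a+b−1)] → w = 0.40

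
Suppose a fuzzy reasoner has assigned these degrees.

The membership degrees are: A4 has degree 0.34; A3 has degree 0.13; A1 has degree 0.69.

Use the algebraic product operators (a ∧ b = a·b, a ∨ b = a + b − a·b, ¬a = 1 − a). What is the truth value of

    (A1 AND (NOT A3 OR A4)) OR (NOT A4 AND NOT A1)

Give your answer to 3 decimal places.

0.706

NOT A3 = 1 − 0.1300 = 0.8700
NOT A3 OR A4 = a + b − a·b on (0.8700, 0.3400) = 0.9142
A1 AND (NOT A3 OR A4) = a·b on (0.6900, 0.9142) = 0.6308
NOT A4 = 1 − 0.3400 = 0.6600
NOT A1 = 1 − 0.6900 = 0.3100
NOT A4 AND NOT A1 = a·b on (0.6600, 0.3100) = 0.2046
(A1 AND (NOT A3 OR A4)) OR (NOT A4 AND NOT A1) = a + b − a·b on (0.6308, 0.2046) = 0.7063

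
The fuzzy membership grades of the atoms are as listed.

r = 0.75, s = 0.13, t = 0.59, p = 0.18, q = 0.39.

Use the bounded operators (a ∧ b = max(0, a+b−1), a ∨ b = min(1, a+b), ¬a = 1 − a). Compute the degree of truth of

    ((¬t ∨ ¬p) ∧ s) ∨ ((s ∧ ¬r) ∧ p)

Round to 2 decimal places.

¬t = 1 − 0.59 = 0.41
¬p = 1 − 0.18 = 0.82
¬t ∨ ¬p = min(1, a+b) on (0.41, 0.82) = 1.00
(¬t ∨ ¬p) ∧ s = max(0, a+b−1) on (1.00, 0.13) = 0.13
¬r = 1 − 0.75 = 0.25
s ∧ ¬r = max(0, a+b−1) on (0.13, 0.25) = 0.00
(s ∧ ¬r) ∧ p = max(0, a+b−1) on (0.00, 0.18) = 0.00
((¬t ∨ ¬p) ∧ s) ∨ ((s ∧ ¬r) ∧ p) = min(1, a+b) on (0.13, 0.00) = 0.13

0.13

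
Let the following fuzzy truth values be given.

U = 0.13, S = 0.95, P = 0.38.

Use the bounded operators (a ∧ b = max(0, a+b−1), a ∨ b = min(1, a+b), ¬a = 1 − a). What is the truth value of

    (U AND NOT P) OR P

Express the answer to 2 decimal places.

0.38

NOT P = 1 − 0.38 = 0.62
U AND NOT P = max(0, a+b−1) on (0.13, 0.62) = 0.00
(U AND NOT P) OR P = min(1, a+b) on (0.00, 0.38) = 0.38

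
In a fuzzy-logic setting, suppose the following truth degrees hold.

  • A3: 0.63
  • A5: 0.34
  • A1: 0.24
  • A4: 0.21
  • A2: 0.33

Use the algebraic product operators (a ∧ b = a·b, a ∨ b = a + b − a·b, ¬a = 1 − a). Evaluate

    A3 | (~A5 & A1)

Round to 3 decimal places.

~A5 = 1 − 0.3400 = 0.6600
~A5 & A1 = a·b on (0.6600, 0.2400) = 0.1584
A3 | (~A5 & A1) = a + b − a·b on (0.6300, 0.1584) = 0.6886

0.689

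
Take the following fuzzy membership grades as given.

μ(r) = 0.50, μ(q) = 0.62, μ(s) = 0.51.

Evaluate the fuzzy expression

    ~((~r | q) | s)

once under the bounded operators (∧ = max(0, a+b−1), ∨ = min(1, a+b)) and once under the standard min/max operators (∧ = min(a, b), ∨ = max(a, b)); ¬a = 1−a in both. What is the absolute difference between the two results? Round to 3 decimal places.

Under bounded:
  ~r = 1 − 0.50 = 0.50
  ~r | q = min(1, a+b) on (0.50, 0.62) = 1.00
  (~r | q) | s = min(1, a+b) on (1.00, 0.51) = 1.00
  ~((~r | q) | s) = 1 − 1.00 = 0.00
  → value = 0.0000
Under standard min/max:
  ~r = 1 − 0.50 = 0.50
  ~r | q = max(a, b) on (0.50, 0.62) = 0.62
  (~r | q) | s = max(a, b) on (0.62, 0.51) = 0.62
  ~((~r | q) | s) = 1 − 0.62 = 0.38
  → value = 0.3800
|0.0000 − 0.3800| = 0.380

0.380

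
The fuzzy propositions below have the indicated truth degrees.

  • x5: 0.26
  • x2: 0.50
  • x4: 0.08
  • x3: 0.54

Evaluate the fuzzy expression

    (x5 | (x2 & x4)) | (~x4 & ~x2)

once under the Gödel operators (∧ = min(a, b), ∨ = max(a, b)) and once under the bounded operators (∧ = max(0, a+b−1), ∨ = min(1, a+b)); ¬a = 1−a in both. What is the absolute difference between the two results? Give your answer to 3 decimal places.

0.180

Under Gödel:
  x2 & x4 = min(a, b) on (0.50, 0.08) = 0.08
  x5 | (x2 & x4) = max(a, b) on (0.26, 0.08) = 0.26
  ~x4 = 1 − 0.08 = 0.92
  ~x2 = 1 − 0.50 = 0.50
  ~x4 & ~x2 = min(a, b) on (0.92, 0.50) = 0.50
  (x5 | (x2 & x4)) | (~x4 & ~x2) = max(a, b) on (0.26, 0.50) = 0.50
  → value = 0.5000
Under bounded:
  x2 & x4 = max(0, a+b−1) on (0.50, 0.08) = 0.00
  x5 | (x2 & x4) = min(1, a+b) on (0.26, 0.00) = 0.26
  ~x4 = 1 − 0.08 = 0.92
  ~x2 = 1 − 0.50 = 0.50
  ~x4 & ~x2 = max(0, a+b−1) on (0.92, 0.50) = 0.42
  (x5 | (x2 & x4)) | (~x4 & ~x2) = min(1, a+b) on (0.26, 0.42) = 0.68
  → value = 0.6800
|0.5000 − 0.6800| = 0.180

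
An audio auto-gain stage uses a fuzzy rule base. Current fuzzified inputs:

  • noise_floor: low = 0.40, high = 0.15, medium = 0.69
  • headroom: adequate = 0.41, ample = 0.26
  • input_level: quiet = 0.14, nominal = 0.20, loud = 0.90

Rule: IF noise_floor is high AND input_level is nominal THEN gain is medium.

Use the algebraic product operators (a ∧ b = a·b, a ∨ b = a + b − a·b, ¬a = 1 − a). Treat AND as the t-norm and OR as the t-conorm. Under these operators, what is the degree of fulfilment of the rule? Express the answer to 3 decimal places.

firing strength: high=0.15, nominal=0.20; AND[a·b] → w = 0.0300

0.030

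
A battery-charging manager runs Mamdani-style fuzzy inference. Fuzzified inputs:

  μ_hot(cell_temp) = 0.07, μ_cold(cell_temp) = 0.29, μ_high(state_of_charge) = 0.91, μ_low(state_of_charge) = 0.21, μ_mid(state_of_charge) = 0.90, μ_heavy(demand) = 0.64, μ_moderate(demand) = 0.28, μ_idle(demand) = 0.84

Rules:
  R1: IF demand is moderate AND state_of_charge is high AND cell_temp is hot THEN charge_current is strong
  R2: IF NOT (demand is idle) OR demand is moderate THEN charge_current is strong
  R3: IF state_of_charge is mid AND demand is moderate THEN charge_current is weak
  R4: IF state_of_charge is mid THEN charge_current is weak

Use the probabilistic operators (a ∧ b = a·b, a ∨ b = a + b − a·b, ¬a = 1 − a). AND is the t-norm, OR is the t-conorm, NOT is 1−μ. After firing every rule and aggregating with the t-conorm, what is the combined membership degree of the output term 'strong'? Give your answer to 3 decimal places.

R1: moderate=0.28, high=0.91, hot=0.07; AND[a·b] → w = 0.0178
R2: ¬idle=1−0.84=0.16, moderate=0.28; OR[a + b − a·b] → w = 0.3952
R3: mid=0.90, moderate=0.28; AND[a·b] → w = 0.2520
R4: mid=0.90 → w = 0.9000
Rules with consequent 'strong': {R1, R2} → strengths 0.0178, 0.3952
Aggregate via t-conorm [a + b − a·b]: 0.4060

0.406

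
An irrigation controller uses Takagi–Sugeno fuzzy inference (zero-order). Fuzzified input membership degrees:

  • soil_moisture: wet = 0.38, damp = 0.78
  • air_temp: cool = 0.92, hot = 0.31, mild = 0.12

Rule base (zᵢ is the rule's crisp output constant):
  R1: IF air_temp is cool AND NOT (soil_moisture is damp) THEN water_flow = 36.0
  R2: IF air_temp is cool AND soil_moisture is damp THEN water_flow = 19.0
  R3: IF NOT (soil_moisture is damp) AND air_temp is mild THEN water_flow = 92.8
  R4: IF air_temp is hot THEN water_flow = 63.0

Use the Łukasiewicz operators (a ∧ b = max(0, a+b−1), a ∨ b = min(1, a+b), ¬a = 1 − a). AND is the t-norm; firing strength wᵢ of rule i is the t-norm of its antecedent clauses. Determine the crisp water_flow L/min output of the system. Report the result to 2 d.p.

R1 (z=36.0): cool=0.92, ¬damp=1−0.78=0.22; AND[max(0, a+b−1)] → w = 0.14
R2 (z=19.0): cool=0.92, damp=0.78; AND[max(0, a+b−1)] → w = 0.70
R3 (z=92.8): ¬damp=1−0.78=0.22, mild=0.12; AND[max(0, a+b−1)] → w = 0.00
R4 (z=63.0): hot=0.31 → w = 0.31
Weighted average = (0.14·36.0 + 0.70·19.0 + 0.00·92.8 + 0.31·63.0) / (0.14 + 0.70 + 0.00 + 0.31)
  = 37.8700 / 1.1500 = 32.93

32.93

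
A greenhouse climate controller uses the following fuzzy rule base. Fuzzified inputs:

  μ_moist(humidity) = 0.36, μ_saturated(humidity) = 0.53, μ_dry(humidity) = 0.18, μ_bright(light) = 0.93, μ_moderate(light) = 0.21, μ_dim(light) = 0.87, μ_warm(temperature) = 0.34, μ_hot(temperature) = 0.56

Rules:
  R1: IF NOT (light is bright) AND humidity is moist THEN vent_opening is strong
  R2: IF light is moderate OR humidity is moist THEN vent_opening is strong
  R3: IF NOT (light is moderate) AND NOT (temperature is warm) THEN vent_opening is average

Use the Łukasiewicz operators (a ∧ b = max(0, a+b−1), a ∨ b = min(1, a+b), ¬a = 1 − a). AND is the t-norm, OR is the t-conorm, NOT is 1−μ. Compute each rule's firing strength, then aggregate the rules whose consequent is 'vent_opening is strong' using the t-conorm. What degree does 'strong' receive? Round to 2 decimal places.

R1: ¬bright=1−0.93=0.07, moist=0.36; AND[max(0, a+b−1)] → w = 0.00
R2: moderate=0.21, moist=0.36; OR[min(1, a+b)] → w = 0.57
R3: ¬moderate=1−0.21=0.79, ¬warm=1−0.34=0.66; AND[max(0, a+b−1)] → w = 0.45
Rules with consequent 'strong': {R1, R2} → strengths 0.00, 0.57
Aggregate via t-conorm [min(1, a+b)]: 0.57

0.57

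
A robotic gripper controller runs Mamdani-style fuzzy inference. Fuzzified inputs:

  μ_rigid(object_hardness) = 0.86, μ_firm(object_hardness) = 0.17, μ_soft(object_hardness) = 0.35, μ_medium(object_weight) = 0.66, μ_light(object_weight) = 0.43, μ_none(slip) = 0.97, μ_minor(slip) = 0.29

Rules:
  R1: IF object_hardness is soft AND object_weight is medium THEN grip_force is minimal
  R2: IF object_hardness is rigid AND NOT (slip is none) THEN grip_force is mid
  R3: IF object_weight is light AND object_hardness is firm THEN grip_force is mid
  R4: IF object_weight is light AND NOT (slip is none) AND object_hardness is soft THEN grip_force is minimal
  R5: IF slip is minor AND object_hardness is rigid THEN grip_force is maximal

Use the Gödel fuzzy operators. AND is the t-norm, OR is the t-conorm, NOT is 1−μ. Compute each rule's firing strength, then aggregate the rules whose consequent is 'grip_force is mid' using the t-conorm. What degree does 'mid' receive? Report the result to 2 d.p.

0.17

R1: soft=0.35, medium=0.66; AND[min(a, b)] → w = 0.35
R2: rigid=0.86, ¬none=1−0.97=0.03; AND[min(a, b)] → w = 0.03
R3: light=0.43, firm=0.17; AND[min(a, b)] → w = 0.17
R4: light=0.43, ¬none=1−0.97=0.03, soft=0.35; AND[min(a, b)] → w = 0.03
R5: minor=0.29, rigid=0.86; AND[min(a, b)] → w = 0.29
Rules with consequent 'mid': {R2, R3} → strengths 0.03, 0.17
Aggregate via t-conorm [max(a, b)]: 0.17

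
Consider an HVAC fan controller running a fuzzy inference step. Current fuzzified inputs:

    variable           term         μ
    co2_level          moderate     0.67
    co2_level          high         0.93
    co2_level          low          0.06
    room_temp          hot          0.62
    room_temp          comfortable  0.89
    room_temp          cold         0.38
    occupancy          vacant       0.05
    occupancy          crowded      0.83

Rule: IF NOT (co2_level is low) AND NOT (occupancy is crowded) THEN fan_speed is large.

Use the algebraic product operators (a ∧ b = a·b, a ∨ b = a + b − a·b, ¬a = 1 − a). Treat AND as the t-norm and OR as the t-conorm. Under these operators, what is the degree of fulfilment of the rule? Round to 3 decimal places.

firing strength: ¬low=1−0.06=0.94, ¬crowded=1−0.83=0.17; AND[a·b] → w = 0.1598

0.160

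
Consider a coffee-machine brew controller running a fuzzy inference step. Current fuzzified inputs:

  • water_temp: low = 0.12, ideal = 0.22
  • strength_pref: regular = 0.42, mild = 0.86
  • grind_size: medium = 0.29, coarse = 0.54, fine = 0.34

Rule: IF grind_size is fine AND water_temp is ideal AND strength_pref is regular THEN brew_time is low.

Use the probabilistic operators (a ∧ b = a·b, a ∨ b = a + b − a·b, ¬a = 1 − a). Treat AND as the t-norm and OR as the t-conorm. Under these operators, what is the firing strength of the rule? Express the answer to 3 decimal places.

firing strength: fine=0.34, ideal=0.22, regular=0.42; AND[a·b] → w = 0.0314

0.031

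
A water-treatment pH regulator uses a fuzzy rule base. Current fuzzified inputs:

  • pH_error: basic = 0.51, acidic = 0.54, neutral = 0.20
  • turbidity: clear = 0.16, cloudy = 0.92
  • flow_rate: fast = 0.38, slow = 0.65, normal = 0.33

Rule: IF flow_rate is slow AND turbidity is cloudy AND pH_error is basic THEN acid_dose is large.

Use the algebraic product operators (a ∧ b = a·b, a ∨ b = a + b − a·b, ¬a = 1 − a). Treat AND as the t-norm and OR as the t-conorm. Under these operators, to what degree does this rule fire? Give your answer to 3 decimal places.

firing strength: slow=0.65, cloudy=0.92, basic=0.51; AND[a·b] → w = 0.3050

0.305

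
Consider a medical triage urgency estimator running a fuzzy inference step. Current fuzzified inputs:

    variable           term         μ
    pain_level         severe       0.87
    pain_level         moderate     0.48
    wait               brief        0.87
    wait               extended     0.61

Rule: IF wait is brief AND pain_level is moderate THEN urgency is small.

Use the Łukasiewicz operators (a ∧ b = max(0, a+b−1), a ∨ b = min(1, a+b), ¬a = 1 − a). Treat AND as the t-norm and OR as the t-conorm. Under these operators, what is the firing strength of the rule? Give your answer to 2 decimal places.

firing strength: brief=0.87, moderate=0.48; AND[max(0, a+b−1)] → w = 0.35

0.35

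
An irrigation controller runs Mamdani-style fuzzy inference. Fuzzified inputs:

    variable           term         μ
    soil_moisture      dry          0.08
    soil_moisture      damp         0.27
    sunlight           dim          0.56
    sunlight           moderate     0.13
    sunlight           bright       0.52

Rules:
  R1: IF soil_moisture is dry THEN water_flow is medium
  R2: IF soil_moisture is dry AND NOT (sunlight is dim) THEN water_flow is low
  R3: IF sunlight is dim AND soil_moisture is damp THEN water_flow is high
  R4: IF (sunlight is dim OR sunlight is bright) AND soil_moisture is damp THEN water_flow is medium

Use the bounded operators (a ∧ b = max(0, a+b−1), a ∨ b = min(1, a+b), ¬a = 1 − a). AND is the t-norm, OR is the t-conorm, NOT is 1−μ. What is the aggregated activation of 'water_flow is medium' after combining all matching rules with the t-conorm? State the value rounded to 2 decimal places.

0.35

R1: dry=0.08 → w = 0.08
R2: dry=0.08, ¬dim=1−0.56=0.44; AND[max(0, a+b−1)] → w = 0.00
R3: dim=0.56, damp=0.27; AND[max(0, a+b−1)] → w = 0.00
R4: (dim=0.56 OR bright=0.52) = 1.00; AND[max(0, a+b−1)] with damp=0.27 → w = 0.27
Rules with consequent 'medium': {R1, R4} → strengths 0.08, 0.27
Aggregate via t-conorm [min(1, a+b)]: 0.35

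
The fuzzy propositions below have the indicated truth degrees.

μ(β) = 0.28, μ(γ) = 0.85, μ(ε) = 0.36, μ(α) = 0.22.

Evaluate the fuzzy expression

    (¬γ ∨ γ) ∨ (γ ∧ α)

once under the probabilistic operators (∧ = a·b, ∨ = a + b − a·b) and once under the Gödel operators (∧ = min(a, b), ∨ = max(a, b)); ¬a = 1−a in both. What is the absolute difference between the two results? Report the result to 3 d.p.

0.046

Under probabilistic:
  ¬γ = 1 − 0.8500 = 0.1500
  ¬γ ∨ γ = a + b − a·b on (0.1500, 0.8500) = 0.8725
  γ ∧ α = a·b on (0.8500, 0.2200) = 0.1870
  (¬γ ∨ γ) ∨ (γ ∧ α) = a + b − a·b on (0.8725, 0.1870) = 0.8963
  → value = 0.8963
Under Gödel:
  ¬γ = 1 − 0.85 = 0.15
  ¬γ ∨ γ = max(a, b) on (0.15, 0.85) = 0.85
  γ ∧ α = min(a, b) on (0.85, 0.22) = 0.22
  (¬γ ∨ γ) ∨ (γ ∧ α) = max(a, b) on (0.85, 0.22) = 0.85
  → value = 0.8500
|0.8963 − 0.8500| = 0.046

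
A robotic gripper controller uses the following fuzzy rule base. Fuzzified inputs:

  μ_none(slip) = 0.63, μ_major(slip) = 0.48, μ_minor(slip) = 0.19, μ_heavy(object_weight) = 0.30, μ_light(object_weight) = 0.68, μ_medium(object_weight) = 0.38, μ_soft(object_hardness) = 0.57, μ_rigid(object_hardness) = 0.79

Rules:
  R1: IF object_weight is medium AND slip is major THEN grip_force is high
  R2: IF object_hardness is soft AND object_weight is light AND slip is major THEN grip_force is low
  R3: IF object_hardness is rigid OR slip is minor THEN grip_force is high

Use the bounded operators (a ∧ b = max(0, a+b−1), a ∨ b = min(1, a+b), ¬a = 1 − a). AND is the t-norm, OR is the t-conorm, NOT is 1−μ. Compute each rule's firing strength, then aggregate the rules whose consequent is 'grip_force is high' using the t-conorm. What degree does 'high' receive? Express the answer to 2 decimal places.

R1: medium=0.38, major=0.48; AND[max(0, a+b−1)] → w = 0.00
R2: soft=0.57, light=0.68, major=0.48; AND[max(0, a+b−1)] → w = 0.00
R3: rigid=0.79, minor=0.19; OR[min(1, a+b)] → w = 0.98
Rules with consequent 'high': {R1, R3} → strengths 0.00, 0.98
Aggregate via t-conorm [min(1, a+b)]: 0.98

0.98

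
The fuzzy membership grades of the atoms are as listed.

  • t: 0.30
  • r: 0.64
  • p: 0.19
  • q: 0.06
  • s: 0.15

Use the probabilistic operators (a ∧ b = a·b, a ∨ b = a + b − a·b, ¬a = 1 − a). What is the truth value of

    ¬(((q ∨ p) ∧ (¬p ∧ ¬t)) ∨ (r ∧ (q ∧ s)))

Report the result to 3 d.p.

q ∨ p = a + b − a·b on (0.0600, 0.1900) = 0.2386
¬p = 1 − 0.1900 = 0.8100
¬t = 1 − 0.3000 = 0.7000
¬p ∧ ¬t = a·b on (0.8100, 0.7000) = 0.5670
(q ∨ p) ∧ (¬p ∧ ¬t) = a·b on (0.2386, 0.5670) = 0.1353
q ∧ s = a·b on (0.0600, 0.1500) = 0.0090
r ∧ (q ∧ s) = a·b on (0.6400, 0.0090) = 0.0058
((q ∨ p) ∧ (¬p ∧ ¬t)) ∨ (r ∧ (q ∧ s)) = a + b − a·b on (0.1353, 0.0058) = 0.1403
¬(((q ∨ p) ∧ (¬p ∧ ¬t)) ∨ (r ∧ (q ∧ s))) = 1 − 0.1403 = 0.8597

0.860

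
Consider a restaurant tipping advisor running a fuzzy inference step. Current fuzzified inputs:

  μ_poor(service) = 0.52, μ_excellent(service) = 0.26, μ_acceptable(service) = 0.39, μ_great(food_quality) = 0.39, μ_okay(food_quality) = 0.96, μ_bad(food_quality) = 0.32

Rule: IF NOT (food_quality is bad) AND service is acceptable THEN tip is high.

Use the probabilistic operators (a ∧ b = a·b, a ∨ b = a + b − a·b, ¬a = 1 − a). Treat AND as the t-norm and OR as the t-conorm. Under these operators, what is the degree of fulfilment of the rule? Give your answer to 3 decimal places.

0.265

firing strength: ¬bad=1−0.32=0.68, acceptable=0.39; AND[a·b] → w = 0.2652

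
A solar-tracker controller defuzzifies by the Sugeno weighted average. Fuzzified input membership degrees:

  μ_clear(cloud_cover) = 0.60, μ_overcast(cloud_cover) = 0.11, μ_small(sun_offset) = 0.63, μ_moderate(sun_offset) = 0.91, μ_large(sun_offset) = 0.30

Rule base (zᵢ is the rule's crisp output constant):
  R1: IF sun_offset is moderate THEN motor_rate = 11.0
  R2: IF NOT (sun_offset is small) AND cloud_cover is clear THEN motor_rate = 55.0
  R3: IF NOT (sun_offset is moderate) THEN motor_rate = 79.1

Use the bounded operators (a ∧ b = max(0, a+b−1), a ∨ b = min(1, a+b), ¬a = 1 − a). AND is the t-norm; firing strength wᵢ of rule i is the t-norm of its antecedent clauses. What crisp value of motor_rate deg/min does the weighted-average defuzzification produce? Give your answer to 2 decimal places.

R1 (z=11.0): moderate=0.91 → w = 0.91
R2 (z=55.0): ¬small=1−0.63=0.37, clear=0.60; AND[max(0, a+b−1)] → w = 0.00
R3 (z=79.1): ¬moderate=1−0.91=0.09 → w = 0.09
Weighted average = (0.91·11.0 + 0.00·55.0 + 0.09·79.1) / (0.91 + 0.00 + 0.09)
  = 17.1290 / 1.0000 = 17.13

17.13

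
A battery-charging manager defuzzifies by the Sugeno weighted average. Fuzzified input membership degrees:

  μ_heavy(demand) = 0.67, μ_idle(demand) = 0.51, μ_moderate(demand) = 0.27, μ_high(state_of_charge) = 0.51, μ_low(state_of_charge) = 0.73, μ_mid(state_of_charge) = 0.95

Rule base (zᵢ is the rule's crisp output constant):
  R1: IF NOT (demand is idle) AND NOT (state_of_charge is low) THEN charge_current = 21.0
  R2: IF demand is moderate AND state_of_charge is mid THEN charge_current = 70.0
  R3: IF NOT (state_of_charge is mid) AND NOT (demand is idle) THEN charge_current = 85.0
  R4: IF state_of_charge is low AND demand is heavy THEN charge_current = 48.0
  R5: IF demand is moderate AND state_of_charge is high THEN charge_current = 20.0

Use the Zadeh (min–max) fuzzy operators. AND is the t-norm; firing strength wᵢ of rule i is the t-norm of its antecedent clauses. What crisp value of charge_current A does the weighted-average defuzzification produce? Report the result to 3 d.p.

R1 (z=21.0): ¬idle=1−0.51=0.49, ¬low=1−0.73=0.27; AND[min(a, b)] → w = 0.27
R2 (z=70.0): moderate=0.27, mid=0.95; AND[min(a, b)] → w = 0.27
R3 (z=85.0): ¬mid=1−0.95=0.05, ¬idle=1−0.51=0.49; AND[min(a, b)] → w = 0.05
R4 (z=48.0): low=0.73, heavy=0.67; AND[min(a, b)] → w = 0.67
R5 (z=20.0): moderate=0.27, high=0.51; AND[min(a, b)] → w = 0.27
Weighted average = (0.27·21.0 + 0.27·70.0 + 0.05·85.0 + 0.67·48.0 + 0.27·20.0) / (0.27 + 0.27 + 0.05 + 0.67 + 0.27)
  = 66.3800 / 1.5300 = 43.386

43.386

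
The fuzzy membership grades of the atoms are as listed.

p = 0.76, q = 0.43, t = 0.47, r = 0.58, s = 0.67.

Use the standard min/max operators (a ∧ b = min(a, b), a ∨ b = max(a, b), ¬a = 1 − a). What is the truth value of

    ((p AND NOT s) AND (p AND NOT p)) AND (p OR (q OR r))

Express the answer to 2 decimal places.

NOT s = 1 − 0.67 = 0.33
p AND NOT s = min(a, b) on (0.76, 0.33) = 0.33
NOT p = 1 − 0.76 = 0.24
p AND NOT p = min(a, b) on (0.76, 0.24) = 0.24
(p AND NOT s) AND (p AND NOT p) = min(a, b) on (0.33, 0.24) = 0.24
q OR r = max(a, b) on (0.43, 0.58) = 0.58
p OR (q OR r) = max(a, b) on (0.76, 0.58) = 0.76
((p AND NOT s) AND (p AND NOT p)) AND (p OR (q OR r)) = min(a, b) on (0.24, 0.76) = 0.24

0.24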